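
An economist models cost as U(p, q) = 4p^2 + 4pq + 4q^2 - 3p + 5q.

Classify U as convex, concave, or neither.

U is quadratic, so its Hessian is the constant matrix H = [[8, 4], [4, 8]].
det(H) = 48, tr(H) = 16.
det(H) > 0 and tr(H) > 0, so H is positive definite everywhere: convex.

convex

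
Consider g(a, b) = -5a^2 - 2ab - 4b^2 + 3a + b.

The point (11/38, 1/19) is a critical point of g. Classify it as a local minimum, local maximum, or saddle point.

local maximum

The Hessian of g is constant: H = [[-10, -2], [-2, -8]].
det(H) = (-10)·(-8) − (-2)² = 76.
det(H) > 0 and tr(H) = -18 < 0, so H is negative definite and the point is a local maximum.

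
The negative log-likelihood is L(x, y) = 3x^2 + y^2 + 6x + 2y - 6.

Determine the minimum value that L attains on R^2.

L(x,y) separates as P(x) + Q(y) − 6, so its minimum is min P + min Q − 6.
P'(x) = 6x + 6 vanishes at x ∈ {-1}; Q'(y) = 2y + 2 vanishes at y ∈ {-1}.
Local minima of P (where P''>0): P(-1)=-3. Local minima of Q: Q(-1)=-1.
So the global minimum of L is P(-1) + Q(-1) − 6 = -3 − 1 − 6 = -10, attained at (-1, -1).

-10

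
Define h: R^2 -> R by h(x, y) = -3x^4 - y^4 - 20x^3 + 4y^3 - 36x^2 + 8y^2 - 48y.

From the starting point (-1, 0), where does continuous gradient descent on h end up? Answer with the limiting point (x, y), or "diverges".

h is separable, so gradient descent decouples: x follows -∂h/∂x, y follows -∂h/∂y.
∂h/∂x = -12x(x + 2)(x + 3); at x=-1 this is 24, so x decreases.
∂h/∂y = -4(y - 3)(y - 2)(y + 2); at y=0 this is -48, so y increases.
x converges to its nearest critical value -2 (a local min of the x-part); y converges to 2. The iterate converges to (-2, 2).

(-2, 2)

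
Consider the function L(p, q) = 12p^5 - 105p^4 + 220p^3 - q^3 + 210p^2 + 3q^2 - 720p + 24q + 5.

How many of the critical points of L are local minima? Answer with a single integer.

L separates as a function of p plus a function of q, so ∇L=0 decouples.
∂L/∂p = 60(p - 4)(p - 3)(p - 1)(p + 1) = 0 at p ∈ {-1, 1, 3, 4}; ∂L/∂q = -3(q - 4)(q + 2) = 0 at q ∈ {-2, 4}.
The Hessian is diagonal: diag(L_pp, L_qq). Second derivatives: L_pp(-1)=-2400, L_pp(1)=720, L_pp(3)=-480, L_pp(4)=900; L_qq(-2)=18, L_qq(4)=-18.
Local minima occur where both diagonal entries positive: (1, -2), (4, -2). Count: 2.

2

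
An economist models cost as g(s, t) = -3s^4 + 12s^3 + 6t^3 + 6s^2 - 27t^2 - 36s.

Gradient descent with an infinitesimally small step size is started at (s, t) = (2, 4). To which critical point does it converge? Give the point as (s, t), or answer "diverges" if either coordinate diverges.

(1, 3)

g is separable, so gradient descent decouples: s follows -∂g/∂s, t follows -∂g/∂t.
∂g/∂s = -12(s - 3)(s - 1)(s + 1); at s=2 this is 36, so s decreases.
∂g/∂t = 18t(t - 3); at t=4 this is 72, so t decreases.
s converges to its nearest critical value 1 (a local min of the s-part); t converges to 3. The iterate converges to (1, 3).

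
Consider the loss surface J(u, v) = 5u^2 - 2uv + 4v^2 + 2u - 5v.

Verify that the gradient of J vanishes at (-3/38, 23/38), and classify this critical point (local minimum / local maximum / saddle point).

∇J = (10u - 2v + 2, -2u + 8v - 5); substituting (-3/38, 23/38) gives ∇J = (0, 0), so (-3/38, 23/38) is indeed a critical point.
The Hessian of J is constant: H = [[10, -2], [-2, 8]].
det(H) = 10·8 − (-2)² = 76.
det(H) > 0 and tr(H) = 18 > 0, so H is positive definite and the point is a local minimum.

local minimum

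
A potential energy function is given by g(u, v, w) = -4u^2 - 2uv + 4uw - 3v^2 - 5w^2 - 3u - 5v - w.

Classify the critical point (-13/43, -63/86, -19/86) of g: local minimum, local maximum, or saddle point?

The Hessian is constant: H = [[-8, -2, 4], [-2, -6, 0], [4, 0, -10]].
Leading principal minors: Δ₁ = -8, Δ₂ = 44, Δ₃ = -344.
The minors alternate sign starting negative (−, +, −), so H is negative definite: a local maximum.

local maximum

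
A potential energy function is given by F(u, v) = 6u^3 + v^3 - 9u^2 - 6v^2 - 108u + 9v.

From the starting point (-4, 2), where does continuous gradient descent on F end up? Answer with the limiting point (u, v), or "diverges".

diverges

F is separable, so gradient descent decouples: u follows -∂F/∂u, v follows -∂F/∂v.
∂F/∂u = 18(u - 3)(u + 2); at u=-4 this is 252, so u decreases.
∂F/∂v = 3(v - 3)(v - 1); at v=2 this is -3, so v increases.
The u-coordinate has no critical point in that direction and runs off to infinity.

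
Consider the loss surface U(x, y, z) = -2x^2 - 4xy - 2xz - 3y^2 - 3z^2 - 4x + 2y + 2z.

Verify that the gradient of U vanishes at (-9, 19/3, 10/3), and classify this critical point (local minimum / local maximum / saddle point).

local maximum

∇U = (-4x - 4y - 2z - 4, -4x - 6y + 2, -2x - 6z + 2); substituting (-9, 19/3, 10/3) gives ∇U = (0, 0, 0), so (-9, 19/3, 10/3) is indeed a critical point.
The Hessian is constant: H = [[-4, -4, -2], [-4, -6, 0], [-2, 0, -6]].
Leading principal minors: Δ₁ = -4, Δ₂ = 8, Δ₃ = -24.
The minors alternate sign starting negative (−, +, −), so H is negative definite: a local maximum.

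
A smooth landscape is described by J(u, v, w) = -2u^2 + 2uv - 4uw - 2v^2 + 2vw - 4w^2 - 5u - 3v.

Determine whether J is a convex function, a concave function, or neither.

J is quadratic, so its Hessian is the constant matrix H = [[-4, 2, -4], [2, -4, 2], [-4, 2, -8]].
Leading principal minors: -4, 12, -48.
Signs alternate −, +, − ⇒ H ≺ 0 ⇒ concave.

concave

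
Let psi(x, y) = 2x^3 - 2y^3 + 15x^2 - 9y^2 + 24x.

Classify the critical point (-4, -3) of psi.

The mixed partial ∂²psi/∂x∂y is 0, so the Hessian at any point is diag(psi_xx, psi_yy) = diag(6(2x + 5), -6(2y + 3)).
At (-4, -3): H = diag(-18, 18).
The eigenvalues have opposite signs, so H is indefinite: a saddle point.

saddle point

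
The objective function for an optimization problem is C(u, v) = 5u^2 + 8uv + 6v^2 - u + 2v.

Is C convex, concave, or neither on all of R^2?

C is quadratic, so its Hessian is the constant matrix H = [[10, 8], [8, 12]].
det(H) = 56, tr(H) = 22.
det(H) > 0 and tr(H) > 0, so H is positive definite everywhere: convex.

convex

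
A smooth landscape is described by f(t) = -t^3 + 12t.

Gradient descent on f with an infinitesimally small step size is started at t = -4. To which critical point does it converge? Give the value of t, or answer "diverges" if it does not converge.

-2

f'(t) = -3(t - 2)(t + 2), so f'(-4) = -36.
Gradient descent moves in the -f' direction, i.e. t is increasing.
The nearest critical point in that direction is t = -2, where f'' = 12 > 0 (a local minimum). The iterate converges there.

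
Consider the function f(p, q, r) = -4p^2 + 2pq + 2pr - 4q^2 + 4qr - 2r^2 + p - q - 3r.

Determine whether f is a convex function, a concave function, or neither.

f is quadratic, so its Hessian is the constant matrix H = [[-8, 2, 2], [2, -8, 4], [2, 4, -4]].
Leading principal minors: -8, 60, -48.
Signs alternate −, +, − ⇒ H ≺ 0 ⇒ concave.

concave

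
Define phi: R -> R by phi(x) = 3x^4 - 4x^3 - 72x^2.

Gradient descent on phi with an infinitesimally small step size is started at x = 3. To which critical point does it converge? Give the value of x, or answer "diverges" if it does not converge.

phi'(x) = 12x(x - 4)(x + 3), so phi'(3) = -216.
Gradient descent moves in the -phi' direction, i.e. x is increasing.
The nearest critical point in that direction is x = 4, where phi'' = 336 > 0 (a local minimum). The iterate converges there.

4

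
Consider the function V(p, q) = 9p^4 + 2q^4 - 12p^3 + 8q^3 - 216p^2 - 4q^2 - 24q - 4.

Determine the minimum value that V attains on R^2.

-1942

V(p,q) separates as A(p) + B(q) − 4, so its minimum is min A + min B − 4.
A'(p) = 36p(p - 4)(p + 3) vanishes at p ∈ {-3, 0, 4}; B'(q) = 8(q - 1)(q + 1)(q + 3) vanishes at q ∈ {-3, -1, 1}.
Local minima of A (where A''>0): A(-3)=-891, A(4)=-1920. Local minima of B: B(-3)=-18, B(1)=-18.
So the global minimum of V is A(4) + B(-3) − 4 = -1920 − 18 − 4 = -1942, attained at (4, -3).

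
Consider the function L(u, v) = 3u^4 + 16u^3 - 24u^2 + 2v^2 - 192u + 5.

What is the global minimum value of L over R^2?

-299

L(u,v) separates as P(u) + Q(v) + 5, so its minimum is min P + min Q + 5.
P'(u) = 12(u - 2)(u + 2)(u + 4) vanishes at u ∈ {-4, -2, 2}; Q'(v) = 4v vanishes at v ∈ {0}.
Local minima of P (where P''>0): P(-4)=128, P(2)=-304. Local minima of Q: Q(0)=0.
So the global minimum of L is P(2) + Q(0) + 5 = -304 + 0 + 5 = -299, attained at (2, 0).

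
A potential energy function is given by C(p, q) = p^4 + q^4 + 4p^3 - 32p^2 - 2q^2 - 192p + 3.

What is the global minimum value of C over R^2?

-766

C(p,q) separates as A(p) + B(q) + 3, so its minimum is min A + min B + 3.
A'(p) = 4(p - 4)(p + 3)(p + 4) vanishes at p ∈ {-4, -3, 4}; B'(q) = 4q(q - 1)(q + 1) vanishes at q ∈ {-1, 0, 1}.
Local minima of A (where A''>0): A(-4)=256, A(4)=-768. Local minima of B: B(-1)=-1, B(1)=-1.
So the global minimum of C is A(4) + B(-1) + 3 = -768 − 1 + 3 = -766, attained at (4, -1).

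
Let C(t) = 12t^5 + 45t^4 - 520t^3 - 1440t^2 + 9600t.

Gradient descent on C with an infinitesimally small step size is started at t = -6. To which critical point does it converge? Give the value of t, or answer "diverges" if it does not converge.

diverges

C'(t) = 60(t - 4)(t - 2)(t + 4)(t + 5), so C'(-6) = 9600.
Gradient descent moves in the -C' direction, i.e. t is decreasing.
There is no critical point below t=-6, and C' keeps the same sign, so the iterate runs off to −∞.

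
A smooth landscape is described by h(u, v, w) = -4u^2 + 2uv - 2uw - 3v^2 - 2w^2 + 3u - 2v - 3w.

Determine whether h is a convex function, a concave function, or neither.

h is quadratic, so its Hessian is the constant matrix H = [[-8, 2, -2], [2, -6, 0], [-2, 0, -4]].
Leading principal minors: -8, 44, -152.
Signs alternate −, +, − ⇒ H ≺ 0 ⇒ concave.

concave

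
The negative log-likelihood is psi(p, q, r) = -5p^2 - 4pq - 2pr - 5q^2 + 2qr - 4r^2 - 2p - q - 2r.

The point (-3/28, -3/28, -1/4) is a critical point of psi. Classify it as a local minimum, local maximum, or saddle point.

local maximum

The Hessian is constant: H = [[-10, -4, -2], [-4, -10, 2], [-2, 2, -8]].
Leading principal minors: Δ₁ = -10, Δ₂ = 84, Δ₃ = -560.
The minors alternate sign starting negative (−, +, −), so H is negative definite: a local maximum.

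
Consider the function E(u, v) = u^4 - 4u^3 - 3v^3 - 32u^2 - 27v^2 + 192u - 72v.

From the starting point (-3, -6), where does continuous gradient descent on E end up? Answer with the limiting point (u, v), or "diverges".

E is separable, so gradient descent decouples: u follows -∂E/∂u, v follows -∂E/∂v.
∂E/∂u = 4(u - 4)(u - 3)(u + 4); at u=-3 this is 168, so u decreases.
∂E/∂v = -9(v + 2)(v + 4); at v=-6 this is -72, so v increases.
u converges to its nearest critical value -4 (a local min of the u-part); v converges to -4. The iterate converges to (-4, -4).

(-4, -4)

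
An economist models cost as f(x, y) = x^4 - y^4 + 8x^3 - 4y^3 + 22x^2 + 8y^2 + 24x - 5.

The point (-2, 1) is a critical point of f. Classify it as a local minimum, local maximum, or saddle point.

local maximum

The mixed partial ∂²f/∂x∂y is 0, so the Hessian at any point is diag(f_xx, f_yy) = diag(4(3x^2 + 12x + 11), 4(-3y^2 - 6y + 4)).
At (-2, 1): H = diag(-4, -20).
Both eigenvalues are negative, so H is negative definite: a local maximum.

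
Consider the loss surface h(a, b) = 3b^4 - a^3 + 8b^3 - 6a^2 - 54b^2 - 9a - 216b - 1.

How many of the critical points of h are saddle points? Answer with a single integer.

h separates as a function of a plus a function of b, so ∇h=0 decouples.
∂h/∂a = -3(a + 1)(a + 3) = 0 at a ∈ {-3, -1}; ∂h/∂b = 12(b - 3)(b + 2)(b + 3) = 0 at b ∈ {-3, -2, 3}.
The Hessian is diagonal: diag(h_aa, h_bb). Second derivatives: h_aa(-3)=6, h_aa(-1)=-6; h_bb(-3)=72, h_bb(-2)=-60, h_bb(3)=360.
Saddle points occur where the two diagonal entries have opposite signs: (-3, -2), (-1, -3), (-1, 3). Count: 3.

3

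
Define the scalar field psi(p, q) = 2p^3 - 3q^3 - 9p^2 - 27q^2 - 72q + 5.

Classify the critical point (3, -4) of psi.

The mixed partial ∂²psi/∂p∂q is 0, so the Hessian at any point is diag(psi_pp, psi_qq) = diag(6(2p - 3), -18(q + 3)).
At (3, -4): H = diag(18, 18).
Both eigenvalues are positive, so H is positive definite: a local minimum.

local minimum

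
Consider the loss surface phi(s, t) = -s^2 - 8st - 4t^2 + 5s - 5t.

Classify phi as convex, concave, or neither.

phi is quadratic, so its Hessian is the constant matrix H = [[-2, -8], [-8, -8]].
det(H) = -48, tr(H) = -10.
det(H) < 0, so H is indefinite: neither convex nor concave.

neither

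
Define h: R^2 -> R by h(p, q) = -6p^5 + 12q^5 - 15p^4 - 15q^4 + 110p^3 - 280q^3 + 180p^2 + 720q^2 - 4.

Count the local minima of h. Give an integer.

4

h separates as a function of p plus a function of q, so ∇h=0 decouples.
∂h/∂p = -30p(p - 3)(p + 1)(p + 4) = 0 at p ∈ {-4, -1, 0, 3}; ∂h/∂q = 60q(q - 3)(q - 2)(q + 4) = 0 at q ∈ {-4, 0, 2, 3}.
The Hessian is diagonal: diag(h_pp, h_qq). Second derivatives: h_pp(-4)=2520, h_pp(-1)=-360, h_pp(0)=360, h_pp(3)=-2520; h_qq(-4)=-10080, h_qq(0)=1440, h_qq(2)=-720, h_qq(3)=1260.
Local minima occur where both diagonal entries positive: (-4, 0), (-4, 3), (0, 0), (0, 3). Count: 4.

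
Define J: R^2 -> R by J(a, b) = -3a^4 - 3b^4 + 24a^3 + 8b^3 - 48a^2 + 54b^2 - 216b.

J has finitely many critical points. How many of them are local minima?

1

J separates as a function of a plus a function of b, so ∇J=0 decouples.
∂J/∂a = -12a(a - 4)(a - 2) = 0 at a ∈ {0, 2, 4}; ∂J/∂b = -12(b - 3)(b - 2)(b + 3) = 0 at b ∈ {-3, 2, 3}.
The Hessian is diagonal: diag(J_aa, J_bb). Second derivatives: J_aa(0)=-96, J_aa(2)=48, J_aa(4)=-96; J_bb(-3)=-360, J_bb(2)=60, J_bb(3)=-72.
Local minima occur where both diagonal entries positive: (2, 2). Count: 1.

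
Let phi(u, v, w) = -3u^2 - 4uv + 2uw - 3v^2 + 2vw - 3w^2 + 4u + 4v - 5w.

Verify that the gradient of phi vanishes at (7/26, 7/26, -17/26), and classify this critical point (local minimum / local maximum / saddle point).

local maximum

∇phi = (-6u - 4v + 2w + 4, -4u - 6v + 2w + 4, 2u + 2v - 6w - 5); substituting (7/26, 7/26, -17/26) gives ∇phi = (0, 0, 0), so (7/26, 7/26, -17/26) is indeed a critical point.
The Hessian is constant: H = [[-6, -4, 2], [-4, -6, 2], [2, 2, -6]].
Leading principal minors: Δ₁ = -6, Δ₂ = 20, Δ₃ = -104.
The minors alternate sign starting negative (−, +, −), so H is negative definite: a local maximum.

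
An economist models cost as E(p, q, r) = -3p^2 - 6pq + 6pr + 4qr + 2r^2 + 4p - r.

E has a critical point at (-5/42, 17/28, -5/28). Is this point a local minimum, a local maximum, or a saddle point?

The Hessian is constant: H = [[-6, -6, 6], [-6, 0, 4], [6, 4, 4]].
Leading principal minors: Δ₁ = -6, Δ₂ = -36, Δ₃ = -336.
The minors fit neither the all-positive nor the alternating-sign pattern, so H is indefinite: a saddle point.

saddle point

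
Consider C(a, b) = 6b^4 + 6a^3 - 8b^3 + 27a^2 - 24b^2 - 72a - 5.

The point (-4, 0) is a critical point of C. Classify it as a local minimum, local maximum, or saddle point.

The mixed partial ∂²C/∂a∂b is 0, so the Hessian at any point is diag(C_aa, C_bb) = diag(18(2a + 3), 24(3b^2 - 2b - 2)).
At (-4, 0): H = diag(-90, -48).
Both eigenvalues are negative, so H is negative definite: a local maximum.

local maximum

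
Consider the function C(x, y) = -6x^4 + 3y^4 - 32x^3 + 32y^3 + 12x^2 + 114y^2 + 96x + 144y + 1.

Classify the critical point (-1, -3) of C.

The mixed partial ∂²C/∂x∂y is 0, so the Hessian at any point is diag(C_xx, C_yy) = diag(24(-3x^2 - 8x + 1), 12(3y^2 + 16y + 19)).
At (-1, -3): H = diag(144, -24).
The eigenvalues have opposite signs, so H is indefinite: a saddle point.

saddle point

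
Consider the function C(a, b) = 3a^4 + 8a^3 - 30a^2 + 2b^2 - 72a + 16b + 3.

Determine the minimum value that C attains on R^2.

C(a,b) separates as P(a) + Q(b) + 3, so its minimum is min P + min Q + 3.
P'(a) = 12(a - 2)(a + 1)(a + 3) vanishes at a ∈ {-3, -1, 2}; Q'(b) = 4b + 16 vanishes at b ∈ {-4}.
Local minima of P (where P''>0): P(-3)=-27, P(2)=-152. Local minima of Q: Q(-4)=-32.
So the global minimum of C is P(2) + Q(-4) + 3 = -152 − 32 + 3 = -181, attained at (2, -4).

-181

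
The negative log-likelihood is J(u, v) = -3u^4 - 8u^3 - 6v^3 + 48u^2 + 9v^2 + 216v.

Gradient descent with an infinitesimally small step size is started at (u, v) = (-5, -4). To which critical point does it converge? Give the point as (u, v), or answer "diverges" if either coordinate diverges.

J is separable, so gradient descent decouples: u follows -∂J/∂u, v follows -∂J/∂v.
∂J/∂u = -12u(u - 2)(u + 4); at u=-5 this is 420, so u decreases.
∂J/∂v = -18(v - 4)(v + 3); at v=-4 this is -144, so v increases.
The u-coordinate has no critical point in that direction and runs off to infinity.

diverges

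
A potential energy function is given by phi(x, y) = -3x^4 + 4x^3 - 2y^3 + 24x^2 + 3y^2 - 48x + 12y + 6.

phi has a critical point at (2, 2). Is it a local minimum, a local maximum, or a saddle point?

local maximum

The mixed partial ∂²phi/∂x∂y is 0, so the Hessian at any point is diag(phi_xx, phi_yy) = diag(12(-3x^2 + 2x + 4), 6(-2y + 1)).
At (2, 2): H = diag(-48, -18).
Both eigenvalues are negative, so H is negative definite: a local maximum.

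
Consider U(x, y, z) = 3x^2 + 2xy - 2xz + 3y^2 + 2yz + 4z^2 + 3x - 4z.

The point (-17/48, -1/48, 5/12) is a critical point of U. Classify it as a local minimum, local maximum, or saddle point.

local minimum

The Hessian is constant: H = [[6, 2, -2], [2, 6, 2], [-2, 2, 8]].
Leading principal minors: Δ₁ = 6, Δ₂ = 32, Δ₃ = 192.
All leading minors are positive, so H is positive definite: a local minimum.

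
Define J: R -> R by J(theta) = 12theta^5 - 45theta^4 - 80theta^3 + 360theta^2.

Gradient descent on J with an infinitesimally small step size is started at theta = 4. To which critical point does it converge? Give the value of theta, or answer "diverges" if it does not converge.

3

J'(theta) = 60theta(theta - 3)(theta - 2)(theta + 2), so J'(4) = 2880.
Gradient descent moves in the -J' direction, i.e. theta is decreasing.
The nearest critical point in that direction is theta = 3, where J'' = 900 > 0 (a local minimum). The iterate converges there.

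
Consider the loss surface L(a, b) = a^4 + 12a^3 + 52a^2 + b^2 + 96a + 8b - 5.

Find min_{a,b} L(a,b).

-85

L(a,b) separates as P(a) + Q(b) − 5, so its minimum is min P + min Q − 5.
P'(a) = 4(a + 2)(a + 3)(a + 4) vanishes at a ∈ {-4, -3, -2}; Q'(b) = 2b + 8 vanishes at b ∈ {-4}.
Local minima of P (where P''>0): P(-4)=-64, P(-2)=-64. Local minima of Q: Q(-4)=-16.
So the global minimum of L is P(-4) + Q(-4) − 5 = -64 − 16 − 5 = -85, attained at (-4, -4).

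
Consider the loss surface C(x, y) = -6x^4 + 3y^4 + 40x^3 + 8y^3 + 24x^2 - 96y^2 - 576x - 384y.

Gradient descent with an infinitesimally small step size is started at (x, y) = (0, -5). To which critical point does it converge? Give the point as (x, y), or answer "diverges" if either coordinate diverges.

C is separable, so gradient descent decouples: x follows -∂C/∂x, y follows -∂C/∂y.
∂C/∂x = -24(x - 4)(x - 3)(x + 2); at x=0 this is -576, so x increases.
∂C/∂y = 12(y - 4)(y + 2)(y + 4); at y=-5 this is -324, so y increases.
x converges to its nearest critical value 3 (a local min of the x-part); y converges to -4. The iterate converges to (3, -4).

(3, -4)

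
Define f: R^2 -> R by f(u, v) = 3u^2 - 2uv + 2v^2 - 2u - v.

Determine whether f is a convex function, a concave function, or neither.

convex

f is quadratic, so its Hessian is the constant matrix H = [[6, -2], [-2, 4]].
det(H) = 20, tr(H) = 10.
det(H) > 0 and tr(H) > 0, so H is positive definite everywhere: convex.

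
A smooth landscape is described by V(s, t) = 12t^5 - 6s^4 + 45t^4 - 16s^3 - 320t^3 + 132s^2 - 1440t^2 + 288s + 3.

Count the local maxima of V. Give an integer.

V separates as a function of s plus a function of t, so ∇V=0 decouples.
∂V/∂s = -24(s - 3)(s + 1)(s + 4) = 0 at s ∈ {-4, -1, 3}; ∂V/∂t = 60t(t - 4)(t + 3)(t + 4) = 0 at t ∈ {-4, -3, 0, 4}.
The Hessian is diagonal: diag(V_ss, V_tt). Second derivatives: V_ss(-4)=-504, V_ss(-1)=288, V_ss(3)=-672; V_tt(-4)=-1920, V_tt(-3)=1260, V_tt(0)=-2880, V_tt(4)=13440.
Local maxima occur where both diagonal entries negative: (-4, -4), (-4, 0), (3, -4), (3, 0). Count: 4.

4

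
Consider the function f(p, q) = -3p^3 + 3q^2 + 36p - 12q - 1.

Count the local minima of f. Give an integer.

1

f separates as a function of p plus a function of q, so ∇f=0 decouples.
∂f/∂p = -9(p - 2)(p + 2) = 0 at p ∈ {-2, 2}; ∂f/∂q = 6(q - 2) = 0 at q ∈ {2}.
The Hessian is diagonal: diag(f_pp, f_qq). Second derivatives: f_pp(-2)=36, f_pp(2)=-36; f_qq(2)=6.
Local minima occur where both diagonal entries positive: (-2, 2). Count: 1.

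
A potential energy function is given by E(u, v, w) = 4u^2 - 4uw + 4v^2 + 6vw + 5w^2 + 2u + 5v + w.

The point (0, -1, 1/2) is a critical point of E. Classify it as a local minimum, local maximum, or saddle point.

local minimum

The Hessian is constant: H = [[8, 0, -4], [0, 8, 6], [-4, 6, 10]].
Leading principal minors: Δ₁ = 8, Δ₂ = 64, Δ₃ = 224.
All leading minors are positive, so H is positive definite: a local minimum.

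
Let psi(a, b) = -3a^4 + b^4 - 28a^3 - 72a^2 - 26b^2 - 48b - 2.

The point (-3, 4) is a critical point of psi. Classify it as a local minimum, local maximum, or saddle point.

local minimum

The mixed partial ∂²psi/∂a∂b is 0, so the Hessian at any point is diag(psi_aa, psi_bb) = diag(-12(3a^2 + 14a + 12), 4(3b^2 - 13)).
At (-3, 4): H = diag(36, 140).
Both eigenvalues are positive, so H is positive definite: a local minimum.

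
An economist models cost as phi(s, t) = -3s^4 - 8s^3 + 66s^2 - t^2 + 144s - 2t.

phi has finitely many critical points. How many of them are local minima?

0

phi separates as a function of s plus a function of t, so ∇phi=0 decouples.
∂phi/∂s = -12(s - 3)(s + 1)(s + 4) = 0 at s ∈ {-4, -1, 3}; ∂phi/∂t = -2(t + 1) = 0 at t ∈ {-1}.
The Hessian is diagonal: diag(phi_ss, phi_tt). Second derivatives: phi_ss(-4)=-252, phi_ss(-1)=144, phi_ss(3)=-336; phi_tt(-1)=-2.
Local minima occur where both diagonal entries positive: none. Count: 0.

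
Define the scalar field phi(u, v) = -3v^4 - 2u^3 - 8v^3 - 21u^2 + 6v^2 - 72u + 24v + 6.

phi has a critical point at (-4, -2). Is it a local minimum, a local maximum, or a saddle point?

saddle point

The mixed partial ∂²phi/∂u∂v is 0, so the Hessian at any point is diag(phi_uu, phi_vv) = diag(-6(2u + 7), 12(-3v^2 - 4v + 1)).
At (-4, -2): H = diag(6, -36).
The eigenvalues have opposite signs, so H is indefinite: a saddle point.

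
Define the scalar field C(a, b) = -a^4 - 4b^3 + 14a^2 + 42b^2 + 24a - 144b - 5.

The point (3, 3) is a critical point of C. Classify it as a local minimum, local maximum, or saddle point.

The mixed partial ∂²C/∂a∂b is 0, so the Hessian at any point is diag(C_aa, C_bb) = diag(4(-3a^2 + 7), 12(-2b + 7)).
At (3, 3): H = diag(-80, 12).
The eigenvalues have opposite signs, so H is indefinite: a saddle point.

saddle point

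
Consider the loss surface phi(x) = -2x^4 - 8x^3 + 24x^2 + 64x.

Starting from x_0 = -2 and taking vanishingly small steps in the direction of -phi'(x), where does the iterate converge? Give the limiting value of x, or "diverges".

phi'(x) = -8(x - 2)(x + 1)(x + 4), so phi'(-2) = -64.
Gradient descent moves in the -phi' direction, i.e. x is increasing.
The nearest critical point in that direction is x = -1, where phi'' = 72 > 0 (a local minimum). The iterate converges there.

-1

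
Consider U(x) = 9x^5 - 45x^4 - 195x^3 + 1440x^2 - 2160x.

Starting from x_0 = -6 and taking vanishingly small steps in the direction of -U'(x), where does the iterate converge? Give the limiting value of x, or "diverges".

diverges

U'(x) = 45(x - 4)(x - 3)(x - 1)(x + 4), so U'(-6) = 56700.
Gradient descent moves in the -U' direction, i.e. x is decreasing.
There is no critical point below x=-6, and U' keeps the same sign, so the iterate runs off to −∞.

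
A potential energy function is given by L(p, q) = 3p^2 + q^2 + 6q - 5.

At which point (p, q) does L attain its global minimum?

L(p,q) separates as A(p) + B(q) − 5, so its minimum is min A + min B − 5.
A'(p) = 6p vanishes at p ∈ {0}; B'(q) = 2q + 6 vanishes at q ∈ {-3}.
Local minima of A (where A''>0): A(0)=0. Local minima of B: B(-3)=-9.
So the global minimum of L is A(0) + B(-3) − 5 = 0 − 9 − 5 = -14, attained at (0, -3).

(0, -3)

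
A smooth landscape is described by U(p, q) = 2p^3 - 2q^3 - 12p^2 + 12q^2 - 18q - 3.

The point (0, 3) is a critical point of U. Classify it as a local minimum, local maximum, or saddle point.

The mixed partial ∂²U/∂p∂q is 0, so the Hessian at any point is diag(U_pp, U_qq) = diag(12(p - 2), 12(-q + 2)).
At (0, 3): H = diag(-24, -12).
Both eigenvalues are negative, so H is negative definite: a local maximum.

local maximum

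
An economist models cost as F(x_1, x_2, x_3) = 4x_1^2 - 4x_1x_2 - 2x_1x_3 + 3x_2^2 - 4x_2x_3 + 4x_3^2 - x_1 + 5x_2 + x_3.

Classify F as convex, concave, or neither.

F is quadratic, so its Hessian is the constant matrix H = [[8, -4, -2], [-4, 6, -4], [-2, -4, 8]].
Leading principal minors: 8, 32, 40.
All positive ⇒ H ≻ 0 ⇒ convex.

convex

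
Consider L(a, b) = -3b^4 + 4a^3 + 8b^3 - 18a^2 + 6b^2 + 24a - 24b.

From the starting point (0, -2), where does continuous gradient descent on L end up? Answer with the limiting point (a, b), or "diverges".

L is separable, so gradient descent decouples: a follows -∂L/∂a, b follows -∂L/∂b.
∂L/∂a = 12(a - 2)(a - 1); at a=0 this is 24, so a decreases.
∂L/∂b = -12(b - 2)(b - 1)(b + 1); at b=-2 this is 144, so b decreases.
The a-coordinate has no critical point in that direction and runs off to infinity.

diverges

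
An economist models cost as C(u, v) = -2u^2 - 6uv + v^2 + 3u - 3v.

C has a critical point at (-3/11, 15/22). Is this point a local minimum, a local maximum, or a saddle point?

The Hessian of C is constant: H = [[-4, -6], [-6, 2]].
det(H) = (-4)·2 − (-6)² = -44.
Since det(H) < 0, H is indefinite and the critical point is a saddle point.

saddle point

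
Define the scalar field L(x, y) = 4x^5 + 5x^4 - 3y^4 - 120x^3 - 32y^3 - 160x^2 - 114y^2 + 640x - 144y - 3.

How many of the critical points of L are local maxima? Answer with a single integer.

L separates as a function of x plus a function of y, so ∇L=0 decouples.
∂L/∂x = 20(x - 4)(x - 1)(x + 2)(x + 4) = 0 at x ∈ {-4, -2, 1, 4}; ∂L/∂y = -12(y + 1)(y + 3)(y + 4) = 0 at y ∈ {-4, -3, -1}.
The Hessian is diagonal: diag(L_xx, L_yy). Second derivatives: L_xx(-4)=-1600, L_xx(-2)=720, L_xx(1)=-900, L_xx(4)=2880; L_yy(-4)=-36, L_yy(-3)=24, L_yy(-1)=-72.
Local maxima occur where both diagonal entries negative: (-4, -4), (-4, -1), (1, -4), (1, -1). Count: 4.

4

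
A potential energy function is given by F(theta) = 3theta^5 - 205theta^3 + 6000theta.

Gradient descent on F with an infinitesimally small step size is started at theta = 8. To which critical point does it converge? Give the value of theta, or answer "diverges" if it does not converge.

F'(theta) = 15(theta - 5)(theta - 4)(theta + 4)(theta + 5), so F'(8) = 28080.
Gradient descent moves in the -F' direction, i.e. theta is decreasing.
The nearest critical point in that direction is theta = 5, where F'' = 1350 > 0 (a local minimum). The iterate converges there.

5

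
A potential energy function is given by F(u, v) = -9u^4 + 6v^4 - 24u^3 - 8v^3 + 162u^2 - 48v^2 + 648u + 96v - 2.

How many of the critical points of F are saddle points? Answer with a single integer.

F separates as a function of u plus a function of v, so ∇F=0 decouples.
∂F/∂u = -36(u - 3)(u + 2)(u + 3) = 0 at u ∈ {-3, -2, 3}; ∂F/∂v = 24(v - 2)(v - 1)(v + 2) = 0 at v ∈ {-2, 1, 2}.
The Hessian is diagonal: diag(F_uu, F_vv). Second derivatives: F_uu(-3)=-216, F_uu(-2)=180, F_uu(3)=-1080; F_vv(-2)=288, F_vv(1)=-72, F_vv(2)=96.
Saddle points occur where the two diagonal entries have opposite signs: (-3, -2), (-3, 2), (-2, 1), (3, -2), (3, 2). Count: 5.

5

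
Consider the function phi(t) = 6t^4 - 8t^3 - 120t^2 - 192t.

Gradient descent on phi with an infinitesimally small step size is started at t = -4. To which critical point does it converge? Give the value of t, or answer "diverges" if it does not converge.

-2

phi'(t) = 24(t - 4)(t + 1)(t + 2), so phi'(-4) = -1152.
Gradient descent moves in the -phi' direction, i.e. t is increasing.
The nearest critical point in that direction is t = -2, where phi'' = 144 > 0 (a local minimum). The iterate converges there.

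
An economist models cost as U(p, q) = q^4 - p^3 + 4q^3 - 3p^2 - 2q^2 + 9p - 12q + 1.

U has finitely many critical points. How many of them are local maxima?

1

U separates as a function of p plus a function of q, so ∇U=0 decouples.
∂U/∂p = -3(p - 1)(p + 3) = 0 at p ∈ {-3, 1}; ∂U/∂q = 4(q - 1)(q + 1)(q + 3) = 0 at q ∈ {-3, -1, 1}.
The Hessian is diagonal: diag(U_pp, U_qq). Second derivatives: U_pp(-3)=12, U_pp(1)=-12; U_qq(-3)=32, U_qq(-1)=-16, U_qq(1)=32.
Local maxima occur where both diagonal entries negative: (1, -1). Count: 1.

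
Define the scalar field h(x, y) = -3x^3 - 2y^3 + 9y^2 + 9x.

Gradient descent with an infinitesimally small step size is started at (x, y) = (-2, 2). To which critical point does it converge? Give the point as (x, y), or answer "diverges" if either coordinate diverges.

(-1, 0)

h is separable, so gradient descent decouples: x follows -∂h/∂x, y follows -∂h/∂y.
∂h/∂x = -9(x - 1)(x + 1); at x=-2 this is -27, so x increases.
∂h/∂y = -6y(y - 3); at y=2 this is 12, so y decreases.
x converges to its nearest critical value -1 (a local min of the x-part); y converges to 0. The iterate converges to (-1, 0).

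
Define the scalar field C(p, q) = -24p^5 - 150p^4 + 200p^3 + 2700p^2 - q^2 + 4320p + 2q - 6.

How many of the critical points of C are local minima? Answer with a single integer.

C separates as a function of p plus a function of q, so ∇C=0 decouples.
∂C/∂p = -120(p - 3)(p + 1)(p + 3)(p + 4) = 0 at p ∈ {-4, -3, -1, 3}; ∂C/∂q = -2(q - 1) = 0 at q ∈ {1}.
The Hessian is diagonal: diag(C_pp, C_qq). Second derivatives: C_pp(-4)=2520, C_pp(-3)=-1440, C_pp(-1)=2880, C_pp(3)=-20160; C_qq(1)=-2.
Local minima occur where both diagonal entries positive: none. Count: 0.

0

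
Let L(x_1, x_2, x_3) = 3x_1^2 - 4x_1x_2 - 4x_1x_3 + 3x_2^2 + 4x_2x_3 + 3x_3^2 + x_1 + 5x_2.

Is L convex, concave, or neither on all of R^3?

L is quadratic, so its Hessian is the constant matrix H = [[6, -4, -4], [-4, 6, 4], [-4, 4, 6]].
Leading principal minors: 6, 20, 56.
All positive ⇒ H ≻ 0 ⇒ convex.

convex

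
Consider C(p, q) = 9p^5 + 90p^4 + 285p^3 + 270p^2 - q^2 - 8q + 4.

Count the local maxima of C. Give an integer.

2

C separates as a function of p plus a function of q, so ∇C=0 decouples.
∂C/∂p = 45p(p + 1)(p + 3)(p + 4) = 0 at p ∈ {-4, -3, -1, 0}; ∂C/∂q = -2(q + 4) = 0 at q ∈ {-4}.
The Hessian is diagonal: diag(C_pp, C_qq). Second derivatives: C_pp(-4)=-540, C_pp(-3)=270, C_pp(-1)=-270, C_pp(0)=540; C_qq(-4)=-2.
Local maxima occur where both diagonal entries negative: (-4, -4), (-1, -4). Count: 2.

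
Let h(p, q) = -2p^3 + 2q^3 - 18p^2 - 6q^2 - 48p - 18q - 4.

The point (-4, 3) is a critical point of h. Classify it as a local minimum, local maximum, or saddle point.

local minimum

The mixed partial ∂²h/∂p∂q is 0, so the Hessian at any point is diag(h_pp, h_qq) = diag(-12(p + 3), 12(q - 1)).
At (-4, 3): H = diag(12, 24).
Both eigenvalues are positive, so H is positive definite: a local minimum.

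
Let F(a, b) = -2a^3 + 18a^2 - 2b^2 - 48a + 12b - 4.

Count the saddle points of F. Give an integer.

1

F separates as a function of a plus a function of b, so ∇F=0 decouples.
∂F/∂a = -6(a - 4)(a - 2) = 0 at a ∈ {2, 4}; ∂F/∂b = -4(b - 3) = 0 at b ∈ {3}.
The Hessian is diagonal: diag(F_aa, F_bb). Second derivatives: F_aa(2)=12, F_aa(4)=-12; F_bb(3)=-4.
Saddle points occur where the two diagonal entries have opposite signs: (2, 3). Count: 1.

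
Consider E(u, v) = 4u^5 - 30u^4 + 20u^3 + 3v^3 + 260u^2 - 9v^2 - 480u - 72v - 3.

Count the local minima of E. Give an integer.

2

E separates as a function of u plus a function of v, so ∇E=0 decouples.
∂E/∂u = 20(u - 4)(u - 3)(u - 1)(u + 2) = 0 at u ∈ {-2, 1, 3, 4}; ∂E/∂v = 9(v - 4)(v + 2) = 0 at v ∈ {-2, 4}.
The Hessian is diagonal: diag(E_uu, E_vv). Second derivatives: E_uu(-2)=-1800, E_uu(1)=360, E_uu(3)=-200, E_uu(4)=360; E_vv(-2)=-54, E_vv(4)=54.
Local minima occur where both diagonal entries positive: (1, 4), (4, 4). Count: 2.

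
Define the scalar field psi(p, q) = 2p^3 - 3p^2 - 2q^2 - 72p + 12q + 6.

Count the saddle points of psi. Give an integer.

1

psi separates as a function of p plus a function of q, so ∇psi=0 decouples.
∂psi/∂p = 6(p - 4)(p + 3) = 0 at p ∈ {-3, 4}; ∂psi/∂q = -4(q - 3) = 0 at q ∈ {3}.
The Hessian is diagonal: diag(psi_pp, psi_qq). Second derivatives: psi_pp(-3)=-42, psi_pp(4)=42; psi_qq(3)=-4.
Saddle points occur where the two diagonal entries have opposite signs: (4, 3). Count: 1.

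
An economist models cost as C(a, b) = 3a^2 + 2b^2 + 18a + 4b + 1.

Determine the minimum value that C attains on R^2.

C(a,b) separates as P(a) + Q(b) + 1, so its minimum is min P + min Q + 1.
P'(a) = 6a + 18 vanishes at a ∈ {-3}; Q'(b) = 4b + 4 vanishes at b ∈ {-1}.
Local minima of P (where P''>0): P(-3)=-27. Local minima of Q: Q(-1)=-2.
So the global minimum of C is P(-3) + Q(-1) + 1 = -27 − 2 + 1 = -28, attained at (-3, -1).

-28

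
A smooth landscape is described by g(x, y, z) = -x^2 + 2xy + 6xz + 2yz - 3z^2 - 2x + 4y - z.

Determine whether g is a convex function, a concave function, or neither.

g is quadratic, so its Hessian is the constant matrix H = [[-2, 2, 6], [2, 0, 2], [6, 2, -6]].
Leading principal minors: -2, -4, 80.
Neither pattern holds ⇒ H is indefinite ⇒ neither convex nor concave.

neither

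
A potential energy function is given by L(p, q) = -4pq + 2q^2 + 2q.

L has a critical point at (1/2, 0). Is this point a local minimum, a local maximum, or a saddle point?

The Hessian of L is constant: H = [[0, -4], [-4, 4]].
det(H) = 0·4 − (-4)² = -16.
Since det(H) < 0, H is indefinite and the critical point is a saddle point.

saddle point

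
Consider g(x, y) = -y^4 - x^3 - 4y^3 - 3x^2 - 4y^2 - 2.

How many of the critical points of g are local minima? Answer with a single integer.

1

g separates as a function of x plus a function of y, so ∇g=0 decouples.
∂g/∂x = -3x(x + 2) = 0 at x ∈ {-2, 0}; ∂g/∂y = -4y(y + 1)(y + 2) = 0 at y ∈ {-2, -1, 0}.
The Hessian is diagonal: diag(g_xx, g_yy). Second derivatives: g_xx(-2)=6, g_xx(0)=-6; g_yy(-2)=-8, g_yy(-1)=4, g_yy(0)=-8.
Local minima occur where both diagonal entries positive: (-2, -1). Count: 1.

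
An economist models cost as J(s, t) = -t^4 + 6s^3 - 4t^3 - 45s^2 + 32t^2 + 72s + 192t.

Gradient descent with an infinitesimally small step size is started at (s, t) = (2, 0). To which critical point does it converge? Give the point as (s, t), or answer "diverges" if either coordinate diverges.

(4, -3)

J is separable, so gradient descent decouples: s follows -∂J/∂s, t follows -∂J/∂t.
∂J/∂s = 18(s - 4)(s - 1); at s=2 this is -36, so s increases.
∂J/∂t = -4(t - 4)(t + 3)(t + 4); at t=0 this is 192, so t decreases.
s converges to its nearest critical value 4 (a local min of the s-part); t converges to -3. The iterate converges to (4, -3).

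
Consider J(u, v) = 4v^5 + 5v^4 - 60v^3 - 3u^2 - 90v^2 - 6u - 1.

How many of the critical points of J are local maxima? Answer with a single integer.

2

J separates as a function of u plus a function of v, so ∇J=0 decouples.
∂J/∂u = -6(u + 1) = 0 at u ∈ {-1}; ∂J/∂v = 20v(v - 3)(v + 1)(v + 3) = 0 at v ∈ {-3, -1, 0, 3}.
The Hessian is diagonal: diag(J_uu, J_vv). Second derivatives: J_uu(-1)=-6; J_vv(-3)=-720, J_vv(-1)=160, J_vv(0)=-180, J_vv(3)=1440.
Local maxima occur where both diagonal entries negative: (-1, -3), (-1, 0). Count: 2.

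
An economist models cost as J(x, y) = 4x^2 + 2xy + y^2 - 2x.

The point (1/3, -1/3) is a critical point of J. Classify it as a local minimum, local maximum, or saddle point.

The Hessian of J is constant: H = [[8, 2], [2, 2]].
det(H) = 8·2 − 2² = 12.
det(H) > 0 and tr(H) = 10 > 0, so H is positive definite and the point is a local minimum.

local minimum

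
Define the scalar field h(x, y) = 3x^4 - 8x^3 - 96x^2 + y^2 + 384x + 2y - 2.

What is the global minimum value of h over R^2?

h(x,y) separates as P(x) + Q(y) − 2, so its minimum is min P + min Q − 2.
P'(x) = 12(x - 4)(x - 2)(x + 4) vanishes at x ∈ {-4, 2, 4}; Q'(y) = 2y + 2 vanishes at y ∈ {-1}.
Local minima of P (where P''>0): P(-4)=-1792, P(4)=256. Local minima of Q: Q(-1)=-1.
So the global minimum of h is P(-4) + Q(-1) − 2 = -1792 − 1 − 2 = -1795, attained at (-4, -1).

-1795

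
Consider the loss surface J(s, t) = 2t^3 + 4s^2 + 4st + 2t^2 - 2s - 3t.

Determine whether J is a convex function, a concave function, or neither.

The term 2t^3 is cubic, so the Hessian is not constant.
∂²J/∂t² = 12t + 4, which takes both signs as t varies (negative for sufficiently negative t). A diagonal entry of the Hessian changing sign means the Hessian is neither positive- nor negative-semidefinite on all of R^2.

neither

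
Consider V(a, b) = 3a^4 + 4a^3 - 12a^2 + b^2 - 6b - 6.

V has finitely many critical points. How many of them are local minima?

V separates as a function of a plus a function of b, so ∇V=0 decouples.
∂V/∂a = 12a(a - 1)(a + 2) = 0 at a ∈ {-2, 0, 1}; ∂V/∂b = 2(b - 3) = 0 at b ∈ {3}.
The Hessian is diagonal: diag(V_aa, V_bb). Second derivatives: V_aa(-2)=72, V_aa(0)=-24, V_aa(1)=36; V_bb(3)=2.
Local minima occur where both diagonal entries positive: (-2, 3), (1, 3). Count: 2.

2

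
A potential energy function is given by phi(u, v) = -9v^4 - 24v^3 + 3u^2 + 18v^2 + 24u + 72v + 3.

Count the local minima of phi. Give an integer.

1

phi separates as a function of u plus a function of v, so ∇phi=0 decouples.
∂phi/∂u = 6(u + 4) = 0 at u ∈ {-4}; ∂phi/∂v = -36(v - 1)(v + 1)(v + 2) = 0 at v ∈ {-2, -1, 1}.
The Hessian is diagonal: diag(phi_uu, phi_vv). Second derivatives: phi_uu(-4)=6; phi_vv(-2)=-108, phi_vv(-1)=72, phi_vv(1)=-216.
Local minima occur where both diagonal entries positive: (-4, -1). Count: 1.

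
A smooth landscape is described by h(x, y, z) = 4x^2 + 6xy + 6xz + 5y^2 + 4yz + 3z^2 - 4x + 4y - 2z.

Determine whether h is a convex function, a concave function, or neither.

h is quadratic, so its Hessian is the constant matrix H = [[8, 6, 6], [6, 10, 4], [6, 4, 6]].
Leading principal minors: 8, 44, 64.
All positive ⇒ H ≻ 0 ⇒ convex.

convex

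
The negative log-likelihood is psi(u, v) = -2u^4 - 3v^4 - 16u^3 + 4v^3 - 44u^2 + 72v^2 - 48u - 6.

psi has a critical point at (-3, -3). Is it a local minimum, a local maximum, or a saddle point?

The mixed partial ∂²psi/∂u∂v is 0, so the Hessian at any point is diag(psi_uu, psi_vv) = diag(-8(3u^2 + 12u + 11), 12(-3v^2 + 2v + 12)).
At (-3, -3): H = diag(-16, -252).
Both eigenvalues are negative, so H is negative definite: a local maximum.

local maximum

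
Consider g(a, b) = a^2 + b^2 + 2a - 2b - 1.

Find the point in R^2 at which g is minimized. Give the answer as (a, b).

g(a,b) separates as P(a) + Q(b) − 1, so its minimum is min P + min Q − 1.
P'(a) = 2a + 2 vanishes at a ∈ {-1}; Q'(b) = 2b - 2 vanishes at b ∈ {1}.
Local minima of P (where P''>0): P(-1)=-1. Local minima of Q: Q(1)=-1.
So the global minimum of g is P(-1) + Q(1) − 1 = -1 − 1 − 1 = -3, attained at (-1, 1).

(-1, 1)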